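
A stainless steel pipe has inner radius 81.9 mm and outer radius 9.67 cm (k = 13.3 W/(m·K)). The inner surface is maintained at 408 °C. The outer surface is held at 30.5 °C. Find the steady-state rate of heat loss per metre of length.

Q' = 1.90×10^5 W/m

Q' = 2πk·ΔT/ln(r₂/r₁) = 2π × 13.3 × 377.5 / ln(0.0967/0.0819) = 1.90×10^5 W/m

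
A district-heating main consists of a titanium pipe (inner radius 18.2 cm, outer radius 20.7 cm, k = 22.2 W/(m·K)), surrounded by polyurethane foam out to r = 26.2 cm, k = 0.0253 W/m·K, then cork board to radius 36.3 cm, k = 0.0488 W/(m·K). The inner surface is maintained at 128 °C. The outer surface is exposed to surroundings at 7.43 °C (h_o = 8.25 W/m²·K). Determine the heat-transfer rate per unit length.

Resistance network (inner→outer):
  R'_titanium = ln(0.207/0.182)/(2πk) = 0.1287/(2π·22.2) = 9.228×10^-4 m·K/W
  R'_polyurethane foam = ln(0.262/0.207)/(2πk) = 0.2356/(2π·0.0253) = 1.482 m·K/W
  R'_cork board = ln(0.363/0.262)/(2πk) = 0.3261/(2π·0.0488) = 1.063 m·K/W
  R'_conv,out = 1/(2πr h) = 1/(2π·0.363·8.25) = 0.05314 m·K/W
ΣR = 9.228×10^-4 + 1.482 + 1.063 + 0.05314 = 2.599 m·K/W
Q' = ΔT/ΣR = (128 °C − 7.43 °C)/2.599 = 46.4 W/m

Q' = 46.4 W/m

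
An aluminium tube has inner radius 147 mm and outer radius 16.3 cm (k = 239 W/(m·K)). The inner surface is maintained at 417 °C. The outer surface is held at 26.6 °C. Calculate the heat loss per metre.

Q' = 5.67×10^6 W/m

Q' = 2πk·ΔT/ln(r₂/r₁) = 2π × 239 × 390.4 / ln(0.163/0.147) = 5.67×10^6 W/m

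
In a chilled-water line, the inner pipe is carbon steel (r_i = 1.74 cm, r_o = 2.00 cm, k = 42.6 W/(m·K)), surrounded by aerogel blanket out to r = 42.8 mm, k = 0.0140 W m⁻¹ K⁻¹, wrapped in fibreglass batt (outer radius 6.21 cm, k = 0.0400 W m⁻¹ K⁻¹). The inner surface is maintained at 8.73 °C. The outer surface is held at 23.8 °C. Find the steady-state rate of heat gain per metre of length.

Q' = 1.49 W/m

Series thermal resistances, inner to outer:
  R'_carbon steel = ln(0.0200/0.0174)/(2πk) = 0.1393/(2π·42.6) = 5.203×10^-4 m·K/W
  R'_aerogel blanket = ln(0.0428/0.0200)/(2πk) = 0.7608/(2π·0.0140) = 8.649 m·K/W
  R'_fibreglass batt = ln(0.0621/0.0428)/(2πk) = 0.3722/(2π·0.0400) = 1.481 m·K/W
ΣR = 5.203×10^-4 + 8.649 + 1.481 = 10.13 m·K/W
Q' = ΔT/ΣR = (8.73 °C − 23.8 °C)/10.13 = -1.49 W/m
(Negative Q' ⇒ heat flows inward; heat gain = 1.49 W/m.)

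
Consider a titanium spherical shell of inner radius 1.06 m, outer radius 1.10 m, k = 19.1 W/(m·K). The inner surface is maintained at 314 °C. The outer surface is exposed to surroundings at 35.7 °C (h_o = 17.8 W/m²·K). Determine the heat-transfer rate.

Treat each layer as a resistance in series:
  R_titanium = (1/1.06 − 1/1.10)/(4πk) = 0.03431/(4π·19.1) = 1.429×10^-4 K/W
  R_conv,out = 1/(4πr²h) = 1/(4π·1.10²·17.8) = 0.003695 K/W
ΣR = 1.429×10^-4 + 0.003695 = 0.003838 K/W
Q = ΔT/ΣR = (314 °C − 35.7 °C)/0.003838 = 72500 W

Q = 72500 W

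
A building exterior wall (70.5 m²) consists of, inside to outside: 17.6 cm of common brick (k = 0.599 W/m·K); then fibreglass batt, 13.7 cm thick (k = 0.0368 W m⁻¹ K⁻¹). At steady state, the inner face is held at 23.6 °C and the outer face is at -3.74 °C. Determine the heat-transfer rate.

Q = 480 W

Resistance network (inner→outer):
  R_common brick = L/(kA) = 0.176/(0.599·70.5) = 0.004168 K/W
  R_fibreglass batt = L/(kA) = 0.137/(0.0368·70.5) = 0.05281 K/W
ΣR = 0.004168 + 0.05281 = 0.05698 K/W
Q = ΔT/ΣR = (23.6 °C − -3.74 °C)/0.05698 = 480 W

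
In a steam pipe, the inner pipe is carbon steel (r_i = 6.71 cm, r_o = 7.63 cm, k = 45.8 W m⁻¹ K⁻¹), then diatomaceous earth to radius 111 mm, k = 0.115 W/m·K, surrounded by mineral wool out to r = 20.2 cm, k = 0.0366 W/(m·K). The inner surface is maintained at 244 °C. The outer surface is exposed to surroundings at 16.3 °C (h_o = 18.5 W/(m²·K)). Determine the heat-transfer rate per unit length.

Q' = 71.9 W/m

Resistance network (inner→outer):
  R'_carbon steel = ln(0.0763/0.0671)/(2πk) = 0.1285/(2π·45.8) = 4.465×10^-4 m·K/W
  R'_diatomaceous earth = ln(0.111/0.0763)/(2πk) = 0.3749/(2π·0.115) = 0.5188 m·K/W
  R'_mineral wool = ln(0.202/0.111)/(2πk) = 0.5987/(2π·0.0366) = 2.604 m·K/W
  R'_conv,out = 1/(2πr h) = 1/(2π·0.202·18.5) = 0.04259 m·K/W
ΣR = 4.465×10^-4 + 0.5188 + 2.604 + 0.04259 = 3.166 m·K/W
Q' = ΔT/ΣR = (244 °C − 16.3 °C)/3.166 = 71.9 W/m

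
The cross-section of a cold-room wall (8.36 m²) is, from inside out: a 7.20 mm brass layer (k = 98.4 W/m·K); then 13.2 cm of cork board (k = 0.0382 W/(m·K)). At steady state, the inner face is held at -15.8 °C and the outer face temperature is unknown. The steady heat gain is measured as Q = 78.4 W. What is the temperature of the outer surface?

T_out = 16.6 °C

Sum the resistances:
  R_brass = L/(kA) = 0.00720/(98.4·8.36) = 8.752×10^-6 K/W
  R_cork board = L/(kA) = 0.132/(0.0382·8.36) = 0.4133 K/W
ΣR = 0.4133 K/W
ΔT = Q·ΣR = 78.4 × 0.4133 = 32.40 K
Heat flows inward, so T_out = T_in + ΔT = -15.8 + 32.40 = 16.6 °C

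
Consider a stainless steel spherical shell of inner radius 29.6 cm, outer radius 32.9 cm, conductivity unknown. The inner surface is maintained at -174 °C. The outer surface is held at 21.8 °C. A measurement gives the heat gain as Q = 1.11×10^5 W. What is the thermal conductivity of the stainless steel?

ΣR = ΔT/Q = |-174 − 21.8|/1.11×10^5 = 0.001764 K/W
(1/r₁−1/r₂)/(4πk) = 0.001764 ⇒ k = 0.3389/(4π·0.001764) = 15.3 W/m·K

k = 15.3 W/m·K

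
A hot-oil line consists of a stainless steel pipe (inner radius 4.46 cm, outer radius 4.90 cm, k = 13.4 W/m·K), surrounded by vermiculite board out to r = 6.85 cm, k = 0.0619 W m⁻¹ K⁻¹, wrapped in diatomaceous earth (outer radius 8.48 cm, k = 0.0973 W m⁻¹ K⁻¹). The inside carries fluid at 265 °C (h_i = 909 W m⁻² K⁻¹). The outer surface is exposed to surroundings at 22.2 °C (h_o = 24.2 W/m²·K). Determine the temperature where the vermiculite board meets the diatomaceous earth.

T = 102 °C

Series thermal resistances, inner to outer:
  R'_conv,in = 1/(2πr h) = 1/(2π·0.0446·909) = 0.003926 m·K/W
  R'_stainless steel = ln(0.0490/0.0446)/(2πk) = 0.09409/(2π·13.4) = 0.001117 m·K/W
  R'_vermiculite board = ln(0.0685/0.0490)/(2πk) = 0.3350/(2π·0.0619) = 0.8614 m·K/W
  R'_diatomaceous earth = ln(0.0848/0.0685)/(2πk) = 0.2135/(2π·0.0973) = 0.3492 m·K/W
  R'_conv,out = 1/(2πr h) = 1/(2π·0.0848·24.2) = 0.07755 m·K/W
ΣR = 0.003926 + 0.001117 + 0.8614 + 0.3492 + 0.07755 = 1.293 m·K/W
Q' = ΔT/ΣR = (265 °C − 22.2 °C)/1.293 = 187.8 W/m
From the inner boundary to the vermiculite board/diatomaceous earth interface, ΣR_partial = 0.8664 m·K/W.
T_interface = T_in − Q'·ΣR_partial = 265 °C − (187.8)(0.8664) = 102 °C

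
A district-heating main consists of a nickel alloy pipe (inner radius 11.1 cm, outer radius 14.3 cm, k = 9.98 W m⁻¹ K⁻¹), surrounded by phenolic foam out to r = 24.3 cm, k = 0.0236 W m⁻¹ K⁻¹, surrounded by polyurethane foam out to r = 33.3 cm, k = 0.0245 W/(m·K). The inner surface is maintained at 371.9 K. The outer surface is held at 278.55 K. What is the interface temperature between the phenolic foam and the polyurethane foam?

Treat each layer as a resistance in series:
  R'_nickel alloy = ln(0.143/0.111)/(2πk) = 0.2533/(2π·9.98) = 0.004040 m·K/W
  R'_phenolic foam = ln(0.243/0.143)/(2πk) = 0.5302/(2π·0.0236) = 3.576 m·K/W
  R'_polyurethane foam = ln(0.333/0.243)/(2πk) = 0.3151/(2π·0.0245) = 2.047 m·K/W
ΣR = 0.004040 + 3.576 + 2.047 = 5.627 m·K/W
Q' = ΔT/ΣR = (371.9 K − 278.55 K)/5.627 = 16.59 W/m
From the inner boundary to the phenolic foam/polyurethane foam interface, ΣR_partial = 3.580 m·K/W.
T_interface = T_in − Q'·ΣR_partial = 371.9 K − (16.59)(3.580) = 312.5 K

T = 312.5 K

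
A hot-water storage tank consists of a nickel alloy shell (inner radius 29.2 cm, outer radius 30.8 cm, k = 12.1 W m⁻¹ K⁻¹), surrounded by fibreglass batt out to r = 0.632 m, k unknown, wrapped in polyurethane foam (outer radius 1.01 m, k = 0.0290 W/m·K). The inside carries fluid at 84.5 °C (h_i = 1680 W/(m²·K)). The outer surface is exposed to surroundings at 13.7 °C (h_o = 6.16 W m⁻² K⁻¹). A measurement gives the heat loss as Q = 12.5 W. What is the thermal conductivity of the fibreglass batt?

ΣR = ΔT/Q = |84.5 − 13.7|/12.5 = 5.664 K/W
Known resistances:
  R_conv,in = 1/(4πr²h) = 1/(4π·0.292²·1680) = 5.555×10^-4 K/W
  R_nickel alloy = (1/0.292 − 1/0.308)/(4πk) = 0.1779/(4π·12.1) = 0.001170 K/W
  R_polyurethane foam = (1/0.632 − 1/1.01)/(4πk) = 0.5922/(4π·0.0290) = 1.625 K/W
  R_conv,out = 1/(4πr²h) = 1/(4π·1.01²·6.16) = 0.01266 K/W
R_fibreglass batt = ΣR − ΣR_known = 5.664 − 1.639 = 4.025 K/W
(1/r₁−1/r₂)/(4πk) = 4.025 ⇒ k = 1.664/(4π·4.025) = 0.0329 W/m·K

k = 0.0329 W/m·K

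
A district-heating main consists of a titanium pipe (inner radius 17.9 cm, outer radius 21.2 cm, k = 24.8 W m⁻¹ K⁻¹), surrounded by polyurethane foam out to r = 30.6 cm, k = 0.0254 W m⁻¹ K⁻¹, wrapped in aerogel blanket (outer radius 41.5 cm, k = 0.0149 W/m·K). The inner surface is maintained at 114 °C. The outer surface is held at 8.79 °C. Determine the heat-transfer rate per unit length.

Series thermal resistances, inner to outer:
  R'_titanium = ln(0.212/0.179)/(2πk) = 0.1692/(2π·24.8) = 0.001086 m·K/W
  R'_polyurethane foam = ln(0.306/0.212)/(2πk) = 0.3670/(2π·0.0254) = 2.300 m·K/W
  R'_aerogel blanket = ln(0.415/0.306)/(2πk) = 0.3047/(2π·0.0149) = 3.255 m·K/W
ΣR = 0.001086 + 2.300 + 3.255 = 5.556 m·K/W
Q' = ΔT/ΣR = (114 °C − 8.79 °C)/5.556 = 18.9 W/m

Q' = 18.9 W/m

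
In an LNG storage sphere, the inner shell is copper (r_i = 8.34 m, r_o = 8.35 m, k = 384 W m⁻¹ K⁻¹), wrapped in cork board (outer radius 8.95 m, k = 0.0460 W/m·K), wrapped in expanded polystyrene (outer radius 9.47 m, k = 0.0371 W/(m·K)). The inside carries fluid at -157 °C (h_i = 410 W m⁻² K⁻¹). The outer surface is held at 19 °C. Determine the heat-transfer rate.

Q = 6.51 kW

Series thermal resistances, inner to outer:
  R_conv,in = 1/(4πr²h) = 1/(4π·8.34²·410) = 2.790×10^-6 K/W
  R_copper = (1/8.34 − 1/8.35)/(4πk) = 1.436×10^-4/(4π·384) = 2.976×10^-8 K/W
  R_cork board = (1/8.35 − 1/8.95)/(4πk) = 0.008029/(4π·0.0460) = 0.01389 K/W
  R_expanded polystyrene = (1/8.95 − 1/9.47)/(4πk) = 0.006135/(4π·0.0371) = 0.01316 K/W
ΣR = 2.790×10^-6 + 2.976×10^-8 + 0.01389 + 0.01316 = 0.02705 K/W
Q = ΔT/ΣR = (-157 °C − 19 °C)/0.02705 = -6510 W
(Negative Q ⇒ heat flows inward; heat gain = 6510 W.)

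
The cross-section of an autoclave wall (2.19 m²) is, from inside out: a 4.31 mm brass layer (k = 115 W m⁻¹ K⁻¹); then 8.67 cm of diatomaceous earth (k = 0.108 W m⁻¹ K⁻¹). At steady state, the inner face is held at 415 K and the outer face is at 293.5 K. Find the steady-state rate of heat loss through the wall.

Q = 331 W

Series thermal resistances, inner to outer:
  R_brass = L/(kA) = 0.00431/(115·2.19) = 1.711×10^-5 K/W
  R_diatomaceous earth = L/(kA) = 0.0867/(0.108·2.19) = 0.3666 K/W
ΣR = 1.711×10^-5 + 0.3666 = 0.3666 K/W
Q = ΔT/ΣR = (415 K − 293.5 K)/0.3666 = 331 W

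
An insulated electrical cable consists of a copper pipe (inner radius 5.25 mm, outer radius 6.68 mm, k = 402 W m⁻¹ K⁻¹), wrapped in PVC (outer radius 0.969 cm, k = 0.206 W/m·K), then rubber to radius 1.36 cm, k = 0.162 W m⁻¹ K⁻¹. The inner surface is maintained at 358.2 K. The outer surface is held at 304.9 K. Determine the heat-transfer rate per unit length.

Q' = 85.9 W/m

Resistance network (inner→outer):
  R'_copper = ln(0.00668/0.00525)/(2πk) = 0.2409/(2π·402) = 9.537×10^-5 m·K/W
  R'_PVC = ln(0.00969/0.00668)/(2πk) = 0.3720/(2π·0.206) = 0.2874 m·K/W
  R'_rubber = ln(0.0136/0.00969)/(2πk) = 0.3390/(2π·0.162) = 0.3330 m·K/W
ΣR = 9.537×10^-5 + 0.2874 + 0.3330 = 0.6205 m·K/W
Q' = ΔT/ΣR = (358.2 K − 304.9 K)/0.6205 = 85.9 W/m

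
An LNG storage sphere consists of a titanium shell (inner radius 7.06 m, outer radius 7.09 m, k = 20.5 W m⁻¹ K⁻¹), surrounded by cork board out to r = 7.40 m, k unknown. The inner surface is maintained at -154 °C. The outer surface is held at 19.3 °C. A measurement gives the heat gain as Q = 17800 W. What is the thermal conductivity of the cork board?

k = 0.0483 W/m·K

ΣR = ΔT/Q = |-154 − 19.3|/17800 = 0.009736 K/W
Known resistances:
  R_titanium = (1/7.06 − 1/7.09)/(4πk) = 5.993×10^-4/(4π·20.5) = 2.327×10^-6 K/W
R_cork board = ΣR − ΣR_known = 0.009736 − 2.327×10^-6 = 0.009734 K/W
(1/r₁−1/r₂)/(4πk) = 0.009734 ⇒ k = 0.005909/(4π·0.009734) = 0.0483 W/m·K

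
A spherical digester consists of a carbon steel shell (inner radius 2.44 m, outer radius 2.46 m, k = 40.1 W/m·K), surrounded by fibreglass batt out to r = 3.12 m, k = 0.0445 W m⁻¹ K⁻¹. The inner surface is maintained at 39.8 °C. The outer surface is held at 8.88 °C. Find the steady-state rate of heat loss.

Q = 201 W

Resistance network (inner→outer):
  R_carbon steel = (1/2.44 − 1/2.46)/(4πk) = 0.003332/(4π·40.1) = 6.612×10^-6 K/W
  R_fibreglass batt = (1/2.46 − 1/3.12)/(4πk) = 0.08599/(4π·0.0445) = 0.1538 K/W
ΣR = 6.612×10^-6 + 0.1538 = 0.1538 K/W
Q = ΔT/ΣR = (39.8 °C − 8.88 °C)/0.1538 = 201 W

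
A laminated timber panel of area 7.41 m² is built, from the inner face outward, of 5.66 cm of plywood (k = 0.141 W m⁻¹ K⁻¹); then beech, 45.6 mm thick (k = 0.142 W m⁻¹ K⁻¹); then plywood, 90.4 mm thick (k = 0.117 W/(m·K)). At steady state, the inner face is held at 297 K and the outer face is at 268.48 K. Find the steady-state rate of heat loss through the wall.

Q = 141 W

Resistance network (inner→outer):
  R_plywood = L/(kA) = 0.0566/(0.141·7.41) = 0.05417 K/W
  R_beech = L/(kA) = 0.0456/(0.142·7.41) = 0.04334 K/W
  R_plywood = L/(kA) = 0.0904/(0.117·7.41) = 0.1043 K/W
ΣR = 0.05417 + 0.04334 + 0.1043 = 0.2018 K/W
Q = ΔT/ΣR = (297 K − 268.48 K)/0.2018 = 141 W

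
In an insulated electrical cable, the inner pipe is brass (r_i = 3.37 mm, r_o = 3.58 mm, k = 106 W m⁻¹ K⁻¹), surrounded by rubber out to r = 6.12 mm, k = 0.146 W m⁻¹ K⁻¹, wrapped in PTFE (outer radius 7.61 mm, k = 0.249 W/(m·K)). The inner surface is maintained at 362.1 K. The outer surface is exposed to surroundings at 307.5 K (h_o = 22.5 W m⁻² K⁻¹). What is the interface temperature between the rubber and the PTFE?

T = 342.8 K

Treat each layer as a resistance in series:
  R'_brass = ln(0.00358/0.00337)/(2πk) = 0.06045/(2π·106) = 9.076×10^-5 m·K/W
  R'_rubber = ln(0.00612/0.00358)/(2πk) = 0.5362/(2π·0.146) = 0.5845 m·K/W
  R'_PTFE = ln(0.00761/0.00612)/(2πk) = 0.2179/(2π·0.249) = 0.1393 m·K/W
  R'_conv,out = 1/(2πr h) = 1/(2π·0.00761·22.5) = 0.9295 m·K/W
ΣR = 9.076×10^-5 + 0.5845 + 0.1393 + 0.9295 = 1.653 m·K/W
Q' = ΔT/ΣR = (362.1 K − 307.5 K)/1.653 = 33.03 W/m
From the inner boundary to the rubber/PTFE interface, ΣR_partial = 0.5846 m·K/W.
T_interface = T_in − Q'·ΣR_partial = 362.1 K − (33.03)(0.5846) = 342.8 K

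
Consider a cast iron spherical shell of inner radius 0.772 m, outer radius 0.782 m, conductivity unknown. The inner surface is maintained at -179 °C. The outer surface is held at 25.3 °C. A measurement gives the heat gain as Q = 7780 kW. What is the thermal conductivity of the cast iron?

ΣR = ΔT/Q = |-179 − 25.3|/7.78×10^6 = 2.626×10^-5 K/W
(1/r₁−1/r₂)/(4πk) = 2.626×10^-5 ⇒ k = 0.01656/(4π·2.626×10^-5) = 50.2 W/m·K

k = 50.2 W/m·K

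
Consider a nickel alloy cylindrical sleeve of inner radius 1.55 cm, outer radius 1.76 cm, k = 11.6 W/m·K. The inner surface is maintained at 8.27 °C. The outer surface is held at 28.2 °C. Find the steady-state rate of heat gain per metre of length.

Q' = 11.4 kW/m

Q' = 2πk·ΔT/ln(r₂/r₁) = 2π × 11.6 × 19.93 / ln(0.0176/0.0155) = 11400 W/m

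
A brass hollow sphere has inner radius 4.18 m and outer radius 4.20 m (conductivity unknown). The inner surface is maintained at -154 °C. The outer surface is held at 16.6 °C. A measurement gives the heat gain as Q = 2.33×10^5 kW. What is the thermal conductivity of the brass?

ΣR = ΔT/Q = |-154 − 16.6|/2.33×10^8 = 7.322×10^-7 K/W
(1/r₁−1/r₂)/(4πk) = 7.322×10^-7 ⇒ k = 0.001139/(4π·7.322×10^-7) = 124 W/m·K

k = 124 W/m·K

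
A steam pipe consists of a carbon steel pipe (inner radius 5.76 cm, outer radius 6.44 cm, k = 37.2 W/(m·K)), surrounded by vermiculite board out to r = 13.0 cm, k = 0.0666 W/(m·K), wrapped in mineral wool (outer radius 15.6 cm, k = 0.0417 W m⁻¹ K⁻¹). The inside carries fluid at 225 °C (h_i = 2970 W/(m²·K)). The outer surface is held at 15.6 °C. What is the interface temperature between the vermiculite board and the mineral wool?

T = 76.9 °C

Resistance network (inner→outer):
  R'_conv,in = 1/(2πr h) = 1/(2π·0.0576·2970) = 9.303×10^-4 m·K/W
  R'_carbon steel = ln(0.0644/0.0576)/(2πk) = 0.1116/(2π·37.2) = 4.774×10^-4 m·K/W
  R'_vermiculite board = ln(0.130/0.0644)/(2πk) = 0.7024/(2π·0.0666) = 1.679 m·K/W
  R'_mineral wool = ln(0.156/0.130)/(2πk) = 0.1823/(2π·0.0417) = 0.6959 m·K/W
ΣR = 9.303×10^-4 + 4.774×10^-4 + 1.679 + 0.6959 = 2.376 m·K/W
Q' = ΔT/ΣR = (225 °C − 15.6 °C)/2.376 = 88.13 W/m
From the inner boundary to the vermiculite board/mineral wool interface, ΣR_partial = 1.680 m·K/W.
T_interface = T_in − Q'·ΣR_partial = 225 °C − (88.13)(1.680) = 76.9 °C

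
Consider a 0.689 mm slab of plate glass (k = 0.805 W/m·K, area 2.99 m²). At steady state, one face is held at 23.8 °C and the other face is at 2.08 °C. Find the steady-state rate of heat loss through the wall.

Q = kA·ΔT/L = 0.805 × 2.99 × |23.8 °C − 2.08 °C| / 6.89×10^-4 = 75900 W

Q = 75900 W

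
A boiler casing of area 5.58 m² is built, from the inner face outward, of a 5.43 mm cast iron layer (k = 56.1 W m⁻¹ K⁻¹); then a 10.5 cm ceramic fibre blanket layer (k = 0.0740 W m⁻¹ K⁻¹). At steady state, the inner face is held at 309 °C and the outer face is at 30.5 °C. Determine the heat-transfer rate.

Q = 1100 W

Resistance network (inner→outer):
  R_cast iron = L/(kA) = 0.00543/(56.1·5.58) = 1.735×10^-5 K/W
  R_ceramic fibre blanket = L/(kA) = 0.105/(0.0740·5.58) = 0.2543 K/W
ΣR = 1.735×10^-5 + 0.2543 = 0.2543 K/W
Q = ΔT/ΣR = (309 °C − 30.5 °C)/0.2543 = 1100 W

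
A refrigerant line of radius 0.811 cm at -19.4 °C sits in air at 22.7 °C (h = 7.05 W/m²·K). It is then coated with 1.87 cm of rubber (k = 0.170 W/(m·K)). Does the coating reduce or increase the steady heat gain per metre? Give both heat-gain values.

increases: 15.1 → 21.5 W/m

Critical radius for a cylinder: r_cr = k/h = 0.0241 m = 2.41 cm.
Outer radius after coating: r₂ = 0.00811 + 0.0187 = 0.02681 m.
r₁ < r_cr < r₂: heat gain rises to a maximum at r_cr then falls. Whether the coating helps depends on whether Q(r₂) has dropped back below Q(r₁).
Bare: R = 1/(2πr₁h) = 2.784 m·K/W; Q = 42.1/2.784 = 15.1 W/m.
Coated: R = R_cond + R_conv = 1.961 m·K/W; Q = 42.1/1.961 = 21.5 W/m.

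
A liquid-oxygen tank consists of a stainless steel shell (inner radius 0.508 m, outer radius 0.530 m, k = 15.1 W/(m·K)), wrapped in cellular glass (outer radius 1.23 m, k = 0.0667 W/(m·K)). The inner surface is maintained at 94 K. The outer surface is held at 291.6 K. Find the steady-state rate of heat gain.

Series thermal resistances, inner to outer:
  R_stainless steel = (1/0.508 − 1/0.530)/(4πk) = 0.08171/(4π·15.1) = 4.306×10^-4 K/W
  R_cellular glass = (1/0.530 − 1/1.23)/(4πk) = 1.074/(4π·0.0667) = 1.281 K/W
ΣR = 4.306×10^-4 + 1.281 = 1.281 K/W
Q = ΔT/ΣR = (94 K − 291.6 K)/1.281 = -154 W
(Negative Q ⇒ heat flows inward; heat gain = 154 W.)

Q = 154 W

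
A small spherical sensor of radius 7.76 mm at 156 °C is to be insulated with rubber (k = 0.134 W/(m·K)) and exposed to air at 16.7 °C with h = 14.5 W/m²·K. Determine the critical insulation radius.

r_cr = 1.85 cm

For a sphere, r_cr = 2k_ins/h = 2·0.134/14.5 = 0.0185 m = 1.85 cm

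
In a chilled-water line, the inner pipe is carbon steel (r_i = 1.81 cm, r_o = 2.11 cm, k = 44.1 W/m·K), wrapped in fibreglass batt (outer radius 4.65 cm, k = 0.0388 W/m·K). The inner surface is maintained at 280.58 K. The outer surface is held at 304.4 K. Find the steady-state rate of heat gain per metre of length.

Q' = 7.35 W/m

Series thermal resistances, inner to outer:
  R'_carbon steel = ln(0.0211/0.0181)/(2πk) = 0.1534/(2π·44.1) = 5.535×10^-4 m·K/W
  R'_fibreglass batt = ln(0.0465/0.0211)/(2πk) = 0.7902/(2π·0.0388) = 3.241 m·K/W
ΣR = 5.535×10^-4 + 3.241 = 3.242 m·K/W
Q' = ΔT/ΣR = (280.58 K − 304.4 K)/3.242 = -7.35 W/m
(Negative Q' ⇒ heat flows inward; heat gain = 7.35 W/m.)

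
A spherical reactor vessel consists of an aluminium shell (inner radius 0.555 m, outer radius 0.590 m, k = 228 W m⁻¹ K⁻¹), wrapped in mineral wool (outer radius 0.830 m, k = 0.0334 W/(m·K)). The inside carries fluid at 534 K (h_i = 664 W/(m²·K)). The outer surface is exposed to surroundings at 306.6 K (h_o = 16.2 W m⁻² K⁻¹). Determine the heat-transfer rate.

Resistance network (inner→outer):
  R_conv,in = 1/(4πr²h) = 1/(4π·0.555²·664) = 3.891×10^-4 K/W
  R_aluminium = (1/0.555 − 1/0.590)/(4πk) = 0.1069/(4π·228) = 3.731×10^-5 K/W
  R_mineral wool = (1/0.590 − 1/0.830)/(4πk) = 0.4901/(4π·0.0334) = 1.168 K/W
  R_conv,out = 1/(4πr²h) = 1/(4π·0.830²·16.2) = 0.007130 K/W
ΣR = 3.891×10^-4 + 3.731×10^-5 + 1.168 + 0.007130 = 1.176 K/W
Q = ΔT/ΣR = (534 K − 306.6 K)/1.176 = 193 W

Q = 193 W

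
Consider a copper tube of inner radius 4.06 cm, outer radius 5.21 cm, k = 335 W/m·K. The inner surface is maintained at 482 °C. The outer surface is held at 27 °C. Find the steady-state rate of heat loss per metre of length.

Q' = 2πk·ΔT/ln(r₂/r₁) = 2π × 335 × 455 / ln(0.0521/0.0406) = 3.84×10^6 W/m

Q' = 3840 kW/m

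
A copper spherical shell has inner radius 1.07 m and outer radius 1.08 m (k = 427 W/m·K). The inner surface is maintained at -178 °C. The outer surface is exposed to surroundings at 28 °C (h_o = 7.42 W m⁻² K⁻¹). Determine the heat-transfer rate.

Q = 22.4 kW

Treat each layer as a resistance in series:
  R_copper = (1/1.07 − 1/1.08)/(4πk) = 0.008654/(4π·427) = 1.613×10^-6 K/W
  R_conv,out = 1/(4πr²h) = 1/(4π·1.08²·7.42) = 0.009195 K/W
ΣR = 1.613×10^-6 + 0.009195 = 0.009197 K/W
Q = ΔT/ΣR = (-178 °C − 28 °C)/0.009197 = -22400 W
(Negative Q ⇒ heat flows inward; heat gain = 22400 W.)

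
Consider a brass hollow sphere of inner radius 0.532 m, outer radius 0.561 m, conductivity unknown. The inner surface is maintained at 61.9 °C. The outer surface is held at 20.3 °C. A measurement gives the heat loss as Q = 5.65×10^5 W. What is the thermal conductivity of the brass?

ΣR = ΔT/Q = |61.9 − 20.3|/5.65×10^5 = 7.363×10^-5 K/W
(1/r₁−1/r₂)/(4πk) = 7.363×10^-5 ⇒ k = 0.09717/(4π·7.363×10^-5) = 105 W/m·K

k = 105 W/m·K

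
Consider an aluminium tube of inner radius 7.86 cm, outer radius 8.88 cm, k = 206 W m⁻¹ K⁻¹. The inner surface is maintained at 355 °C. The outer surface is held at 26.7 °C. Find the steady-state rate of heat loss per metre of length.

Q' = 3480 kW/m

Q' = 2πk·ΔT/ln(r₂/r₁) = 2π × 206 × 328.3 / ln(0.0888/0.0786) = 3.48×10^6 W/m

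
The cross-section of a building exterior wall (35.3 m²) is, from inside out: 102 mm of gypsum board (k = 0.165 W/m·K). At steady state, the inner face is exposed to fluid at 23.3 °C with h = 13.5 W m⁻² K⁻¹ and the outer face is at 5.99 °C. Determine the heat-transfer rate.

Q = 883 W

Resistance network (inner→outer):
  R_conv,in = 1/(hA) = 1/(13.5·35.3) = 0.002098 K/W
  R_gypsum board = L/(kA) = 0.102/(0.165·35.3) = 0.01751 K/W
ΣR = 0.002098 + 0.01751 = 0.01961 K/W
Q = ΔT/ΣR = (23.3 °C − 5.99 °C)/0.01961 = 883 W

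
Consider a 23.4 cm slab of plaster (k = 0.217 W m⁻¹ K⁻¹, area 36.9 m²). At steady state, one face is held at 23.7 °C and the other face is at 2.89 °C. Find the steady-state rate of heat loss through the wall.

Q = 712 W

Q = kA·ΔT/L = 0.217 × 36.9 × |23.7 °C − 2.89 °C| / 0.234 = 712 W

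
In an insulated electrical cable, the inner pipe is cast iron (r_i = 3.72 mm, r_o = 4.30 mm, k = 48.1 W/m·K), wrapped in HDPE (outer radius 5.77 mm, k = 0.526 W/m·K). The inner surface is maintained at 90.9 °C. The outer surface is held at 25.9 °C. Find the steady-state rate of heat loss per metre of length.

Q' = 727 W/m

Resistance network (inner→outer):
  R'_cast iron = ln(0.00430/0.00372)/(2πk) = 0.1449/(2π·48.1) = 4.794×10^-4 m·K/W
  R'_HDPE = ln(0.00577/0.00430)/(2πk) = 0.2941/(2π·0.526) = 0.08897 m·K/W
ΣR = 4.794×10^-4 + 0.08897 = 0.08945 m·K/W
Q' = ΔT/ΣR = (90.9 °C − 25.9 °C)/0.08945 = 727 W/m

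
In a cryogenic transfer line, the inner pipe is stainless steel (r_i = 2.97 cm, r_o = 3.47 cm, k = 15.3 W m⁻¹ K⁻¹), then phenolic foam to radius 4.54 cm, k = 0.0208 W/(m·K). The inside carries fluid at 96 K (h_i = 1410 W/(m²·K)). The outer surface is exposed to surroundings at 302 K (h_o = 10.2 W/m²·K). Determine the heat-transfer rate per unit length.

Treat each layer as a resistance in series:
  R'_conv,in = 1/(2πr h) = 1/(2π·0.0297·1410) = 0.003801 m·K/W
  R'_stainless steel = ln(0.0347/0.0297)/(2πk) = 0.1556/(2π·15.3) = 0.001619 m·K/W
  R'_phenolic foam = ln(0.0454/0.0347)/(2πk) = 0.2688/(2π·0.0208) = 2.057 m·K/W
  R'_conv,out = 1/(2πr h) = 1/(2π·0.0454·10.2) = 0.3437 m·K/W
ΣR = 0.003801 + 0.001619 + 2.057 + 0.3437 = 2.406 m·K/W
Q' = ΔT/ΣR = (96 K − 302 K)/2.406 = -85.6 W/m
(Negative Q' ⇒ heat flows inward; heat gain = 85.6 W/m.)

Q' = 85.6 W/m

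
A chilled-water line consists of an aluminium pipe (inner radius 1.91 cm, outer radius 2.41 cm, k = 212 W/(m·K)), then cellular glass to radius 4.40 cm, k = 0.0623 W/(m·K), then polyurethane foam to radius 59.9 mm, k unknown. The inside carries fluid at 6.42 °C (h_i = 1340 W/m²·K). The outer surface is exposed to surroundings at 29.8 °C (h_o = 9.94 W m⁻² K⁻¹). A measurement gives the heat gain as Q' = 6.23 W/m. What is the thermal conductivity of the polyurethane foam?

k = 0.0253 W/m·K

ΣR = ΔT/Q' = |6.42 − 29.8|/6.23 = 3.753 m·K/W
Known resistances:
  R'_conv,in = 1/(2πr h) = 1/(2π·0.0191·1340) = 0.006218 m·K/W
  R'_aluminium = ln(0.0241/0.0191)/(2πk) = 0.2325/(2π·212) = 1.746×10^-4 m·K/W
  R'_cellular glass = ln(0.0440/0.0241)/(2πk) = 0.6020/(2π·0.0623) = 1.538 m·K/W
  R'_conv,out = 1/(2πr h) = 1/(2π·0.0599·9.94) = 0.2673 m·K/W
R_polyurethane foam = ΣR − ΣR_known = 3.753 − 1.812 = 1.941 m·K/W
ln(r₂/r₁)/(2πk) = 1.941 ⇒ k = 0.3085/(2π·1.941) = 0.0253 W/m·K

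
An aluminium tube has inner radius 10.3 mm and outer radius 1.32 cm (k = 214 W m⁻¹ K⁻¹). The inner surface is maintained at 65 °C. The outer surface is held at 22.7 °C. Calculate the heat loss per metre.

Q' = 2.29×10^5 W/m

Q' = 2πk·ΔT/ln(r₂/r₁) = 2π × 214 × 42.3 / ln(0.0132/0.0103) = 2.29×10^5 W/m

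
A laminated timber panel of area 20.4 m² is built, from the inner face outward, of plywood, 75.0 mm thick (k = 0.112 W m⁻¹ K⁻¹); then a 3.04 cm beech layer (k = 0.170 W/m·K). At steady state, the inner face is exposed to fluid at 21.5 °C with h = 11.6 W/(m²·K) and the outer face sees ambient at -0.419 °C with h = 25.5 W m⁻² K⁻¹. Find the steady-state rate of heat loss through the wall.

Q = 459 W

Resistance network (inner→outer):
  R_conv,in = 1/(hA) = 1/(11.6·20.4) = 0.004226 K/W
  R_plywood = L/(kA) = 0.0750/(0.112·20.4) = 0.03283 K/W
  R_beech = L/(kA) = 0.0304/(0.170·20.4) = 0.008766 K/W
  R_conv,out = 1/(hA) = 1/(25.5·20.4) = 0.001922 K/W
ΣR = 0.004226 + 0.03283 + 0.008766 + 0.001922 = 0.04774 K/W
Q = ΔT/ΣR = (21.5 °C − -0.419 °C)/0.04774 = 459 W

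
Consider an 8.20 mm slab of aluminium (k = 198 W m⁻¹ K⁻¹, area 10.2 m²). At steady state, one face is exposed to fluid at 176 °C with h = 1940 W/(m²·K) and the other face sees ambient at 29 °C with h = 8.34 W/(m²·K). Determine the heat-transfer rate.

Q = 12400 W

Treat each layer as a resistance in series:
  R_conv,in = 1/(hA) = 1/(1940·10.2) = 5.054×10^-5 K/W
  R_aluminium = L/(kA) = 0.00820/(198·10.2) = 4.060×10^-6 K/W
  R_conv,out = 1/(hA) = 1/(8.34·10.2) = 0.01176 K/W
ΣR = 5.054×10^-5 + 4.060×10^-6 + 0.01176 = 0.01181 K/W
Q = ΔT/ΣR = (176 °C − 29 °C)/0.01181 = 12400 W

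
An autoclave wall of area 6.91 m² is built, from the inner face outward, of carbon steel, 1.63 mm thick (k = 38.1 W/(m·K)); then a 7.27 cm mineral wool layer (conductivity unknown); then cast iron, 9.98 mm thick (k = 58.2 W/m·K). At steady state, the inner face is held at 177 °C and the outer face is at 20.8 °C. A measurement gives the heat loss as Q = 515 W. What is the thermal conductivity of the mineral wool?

ΣR = ΔT/Q = |177 − 20.8|/515 = 0.3033 K/W
Known resistances:
  R_carbon steel = L/(kA) = 0.00163/(38.1·6.91) = 6.191×10^-6 K/W
  R_cast iron = L/(kA) = 0.00998/(58.2·6.91) = 2.482×10^-5 K/W
R_mineral wool = ΣR − ΣR_known = 0.3033 − 3.101×10^-5 = 0.3033 K/W
L/(kA) = 0.3033 ⇒ k = 0.0727/(0.3033·6.91) = 0.0347 W/m·K

k = 0.0347 W/m·K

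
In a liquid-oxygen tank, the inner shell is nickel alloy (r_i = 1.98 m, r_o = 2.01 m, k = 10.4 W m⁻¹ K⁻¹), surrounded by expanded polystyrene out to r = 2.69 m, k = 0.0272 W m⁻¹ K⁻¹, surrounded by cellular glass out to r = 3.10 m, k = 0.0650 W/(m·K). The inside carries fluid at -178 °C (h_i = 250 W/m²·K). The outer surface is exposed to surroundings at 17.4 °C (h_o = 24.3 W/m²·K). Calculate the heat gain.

Resistance network (inner→outer):
  R_conv,in = 1/(4πr²h) = 1/(4π·1.98²·250) = 8.119×10^-5 K/W
  R_nickel alloy = (1/1.98 − 1/2.01)/(4πk) = 0.007538/(4π·10.4) = 5.768×10^-5 K/W
  R_expanded polystyrene = (1/2.01 − 1/2.69)/(4πk) = 0.1258/(4π·0.0272) = 0.3679 K/W
  R_cellular glass = (1/2.69 − 1/3.10)/(4πk) = 0.04917/(4π·0.0650) = 0.06019 K/W
  R_conv,out = 1/(4πr²h) = 1/(4π·3.10²·24.3) = 3.408×10^-4 K/W
ΣR = 8.119×10^-5 + 5.768×10^-5 + 0.3679 + 0.06019 + 3.408×10^-4 = 0.4286 K/W
Q = ΔT/ΣR = (-178 °C − 17.4 °C)/0.4286 = -456 W
(Negative Q ⇒ heat flows inward; heat gain = 456 W.)

Q = 456 W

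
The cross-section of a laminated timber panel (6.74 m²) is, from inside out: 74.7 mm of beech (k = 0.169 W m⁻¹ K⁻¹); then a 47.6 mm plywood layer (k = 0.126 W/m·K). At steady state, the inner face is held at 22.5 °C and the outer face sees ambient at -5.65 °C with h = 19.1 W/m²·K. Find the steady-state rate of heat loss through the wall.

Q = 218 W

Resistance network (inner→outer):
  R_beech = L/(kA) = 0.0747/(0.169·6.74) = 0.06558 K/W
  R_plywood = L/(kA) = 0.0476/(0.126·6.74) = 0.05605 K/W
  R_conv,out = 1/(hA) = 1/(19.1·6.74) = 0.007768 K/W
ΣR = 0.06558 + 0.05605 + 0.007768 = 0.1294 K/W
Q = ΔT/ΣR = (22.5 °C − -5.65 °C)/0.1294 = 218 W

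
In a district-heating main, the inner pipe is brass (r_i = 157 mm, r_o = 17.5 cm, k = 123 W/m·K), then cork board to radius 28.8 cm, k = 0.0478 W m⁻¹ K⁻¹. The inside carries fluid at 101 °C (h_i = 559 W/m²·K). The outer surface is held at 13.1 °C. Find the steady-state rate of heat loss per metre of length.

Treat each layer as a resistance in series:
  R'_conv,in = 1/(2πr h) = 1/(2π·0.157·559) = 0.001813 m·K/W
  R'_brass = ln(0.175/0.157)/(2πk) = 0.1085/(2π·123) = 1.404×10^-4 m·K/W
  R'_cork board = ln(0.288/0.175)/(2πk) = 0.4982/(2π·0.0478) = 1.659 m·K/W
ΣR = 0.001813 + 1.404×10^-4 + 1.659 = 1.661 m·K/W
Q' = ΔT/ΣR = (101 °C − 13.1 °C)/1.661 = 52.9 W/m

Q' = 52.9 W/m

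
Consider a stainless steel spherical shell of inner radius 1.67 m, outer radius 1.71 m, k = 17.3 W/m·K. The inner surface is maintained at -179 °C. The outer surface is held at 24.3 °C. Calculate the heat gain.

Q = 4πk·ΔT/(1/r₁ − 1/r₂) = 4π × 17.3 × 203.3 / (1/1.67 − 1/1.71) = 3.16×10^6 W

Q = 3.16×10^6 W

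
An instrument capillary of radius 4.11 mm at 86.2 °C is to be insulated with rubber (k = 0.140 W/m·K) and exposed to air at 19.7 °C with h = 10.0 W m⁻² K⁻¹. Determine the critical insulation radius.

For a cylinder, r_cr = k_ins/h = 0.140/10.0 = 0.0140 m = 1.40 cm

r_cr = 1.40 cm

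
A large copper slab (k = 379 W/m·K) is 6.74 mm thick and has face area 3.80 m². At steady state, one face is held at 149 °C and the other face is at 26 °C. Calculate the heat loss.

Q = kA·ΔT/L = 379 × 3.80 × |149 °C − 26 °C| / 0.00674 = 2.63×10^7 W

Q = 26300 kW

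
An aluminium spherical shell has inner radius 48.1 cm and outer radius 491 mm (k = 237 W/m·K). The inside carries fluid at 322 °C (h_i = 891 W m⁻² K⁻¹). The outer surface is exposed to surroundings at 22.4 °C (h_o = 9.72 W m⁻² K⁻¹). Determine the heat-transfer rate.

Treat each layer as a resistance in series:
  R_conv,in = 1/(4πr²h) = 1/(4π·0.481²·891) = 3.860×10^-4 K/W
  R_aluminium = (1/0.481 − 1/0.491)/(4πk) = 0.04234/(4π·237) = 1.422×10^-5 K/W
  R_conv,out = 1/(4πr²h) = 1/(4π·0.491²·9.72) = 0.03396 K/W
ΣR = 3.860×10^-4 + 1.422×10^-5 + 0.03396 = 0.03436 K/W
Q = ΔT/ΣR = (322 °C − 22.4 °C)/0.03436 = 8720 W

Q = 8720 W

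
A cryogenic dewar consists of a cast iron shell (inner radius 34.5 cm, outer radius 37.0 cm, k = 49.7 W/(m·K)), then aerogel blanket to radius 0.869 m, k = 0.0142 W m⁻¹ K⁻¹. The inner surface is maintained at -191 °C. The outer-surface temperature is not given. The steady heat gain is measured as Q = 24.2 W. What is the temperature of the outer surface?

Series resistances:
  R_cast iron = (1/0.345 − 1/0.370)/(4πk) = 0.1958/(4π·49.7) = 3.136×10^-4 K/W
  R_aerogel blanket = (1/0.370 − 1/0.869)/(4πk) = 1.552/(4π·0.0142) = 8.697 K/W
ΣR = 8.698 K/W
ΔT = Q·ΣR = 24.2 × 8.698 = 210.5 K
Heat flows inward, so T_out = T_in + ΔT = -191 + 210.5 = 19.5 °C

T_out = 19.5 °C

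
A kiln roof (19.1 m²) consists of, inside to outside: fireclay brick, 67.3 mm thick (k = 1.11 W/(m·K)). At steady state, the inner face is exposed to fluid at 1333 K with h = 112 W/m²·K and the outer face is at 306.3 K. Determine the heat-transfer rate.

Q = 2.82×10^5 W

Series thermal resistances, inner to outer:
  R_conv,in = 1/(hA) = 1/(112·19.1) = 4.675×10^-4 K/W
  R_fireclay brick = L/(kA) = 0.0673/(1.11·19.1) = 0.003174 K/W
ΣR = 4.675×10^-4 + 0.003174 = 0.003642 K/W
Q = ΔT/ΣR = (1333 K − 306.3 K)/0.003642 = 2.82×10^5 W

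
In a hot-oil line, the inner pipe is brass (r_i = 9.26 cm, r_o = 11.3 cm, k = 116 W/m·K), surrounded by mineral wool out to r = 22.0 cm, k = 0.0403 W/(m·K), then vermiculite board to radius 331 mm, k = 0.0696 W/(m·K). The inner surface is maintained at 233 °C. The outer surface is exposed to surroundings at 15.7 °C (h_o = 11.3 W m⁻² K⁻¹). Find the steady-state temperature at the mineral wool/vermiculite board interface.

T = 74.5 °C

Treat each layer as a resistance in series:
  R'_brass = ln(0.113/0.0926)/(2πk) = 0.1991/(2π·116) = 2.732×10^-4 m·K/W
  R'_mineral wool = ln(0.220/0.113)/(2πk) = 0.6662/(2π·0.0403) = 2.631 m·K/W
  R'_vermiculite board = ln(0.331/0.220)/(2πk) = 0.4085/(2π·0.0696) = 0.9341 m·K/W
  R'_conv,out = 1/(2πr h) = 1/(2π·0.331·11.3) = 0.04255 m·K/W
ΣR = 2.732×10^-4 + 2.631 + 0.9341 + 0.04255 = 3.608 m·K/W
Q' = ΔT/ΣR = (233 °C − 15.7 °C)/3.608 = 60.23 W/m
From the inner boundary to the mineral wool/vermiculite board interface, ΣR_partial = 2.631 m·K/W.
T_interface = T_in − Q'·ΣR_partial = 233 °C − (60.23)(2.631) = 74.5 °C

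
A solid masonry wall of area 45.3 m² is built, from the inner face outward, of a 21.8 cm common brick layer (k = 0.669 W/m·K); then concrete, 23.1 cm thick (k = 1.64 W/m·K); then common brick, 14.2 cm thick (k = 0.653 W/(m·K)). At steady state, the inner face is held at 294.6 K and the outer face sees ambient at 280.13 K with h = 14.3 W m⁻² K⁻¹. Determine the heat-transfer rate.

Q = 869 W

Resistance network (inner→outer):
  R_common brick = L/(kA) = 0.218/(0.669·45.3) = 0.007193 K/W
  R_concrete = L/(kA) = 0.231/(1.64·45.3) = 0.003109 K/W
  R_common brick = L/(kA) = 0.142/(0.653·45.3) = 0.004800 K/W
  R_conv,out = 1/(hA) = 1/(14.3·45.3) = 0.001544 K/W
ΣR = 0.007193 + 0.003109 + 0.004800 + 0.001544 = 0.01665 K/W
Q = ΔT/ΣR = (294.6 K − 280.13 K)/0.01665 = 869 W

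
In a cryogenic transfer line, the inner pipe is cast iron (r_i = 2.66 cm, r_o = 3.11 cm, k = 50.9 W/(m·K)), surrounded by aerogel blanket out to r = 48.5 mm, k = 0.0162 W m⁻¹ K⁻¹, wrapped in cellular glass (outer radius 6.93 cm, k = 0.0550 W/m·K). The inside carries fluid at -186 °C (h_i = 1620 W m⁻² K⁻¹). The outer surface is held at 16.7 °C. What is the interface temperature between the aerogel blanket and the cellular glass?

T = -22.0 °C

Treat each layer as a resistance in series:
  R'_conv,in = 1/(2πr h) = 1/(2π·0.0266·1620) = 0.003693 m·K/W
  R'_cast iron = ln(0.0311/0.0266)/(2πk) = 0.1563/(2π·50.9) = 4.887×10^-4 m·K/W
  R'_aerogel blanket = ln(0.0485/0.0311)/(2πk) = 0.4444/(2π·0.0162) = 4.366 m·K/W
  R'_cellular glass = ln(0.0693/0.0485)/(2πk) = 0.3569/(2π·0.0550) = 1.033 m·K/W
ΣR = 0.003693 + 4.887×10^-4 + 4.366 + 1.033 = 5.403 m·K/W
Q' = ΔT/ΣR = (-186 °C − 16.7 °C)/5.403 = -37.52 W/m
From the inner boundary to the aerogel blanket/cellular glass interface, ΣR_partial = 4.370 m·K/W.
T_interface = T_in − Q'·ΣR_partial = -186 °C − (-37.52)(4.370) = -22.0 °C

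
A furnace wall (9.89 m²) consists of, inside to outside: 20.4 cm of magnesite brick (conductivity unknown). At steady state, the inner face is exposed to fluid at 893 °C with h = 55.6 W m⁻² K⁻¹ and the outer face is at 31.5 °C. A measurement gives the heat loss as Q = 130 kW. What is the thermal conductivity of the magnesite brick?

k = 4.29 W/m·K

ΣR = ΔT/Q = |893 − 31.5|/1.30×10^5 = 0.006627 K/W
Known resistances:
  R_conv,in = 1/(hA) = 1/(55.6·9.89) = 0.001819 K/W
R_magnesite brick = ΣR − ΣR_known = 0.006627 − 0.001819 = 0.004808 K/W
L/(kA) = 0.004808 ⇒ k = 0.204/(0.004808·9.89) = 4.29 W/m·K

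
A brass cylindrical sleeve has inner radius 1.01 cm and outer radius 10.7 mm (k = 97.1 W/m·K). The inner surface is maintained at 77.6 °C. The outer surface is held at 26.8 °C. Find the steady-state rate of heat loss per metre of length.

Q' = 2πk·ΔT/ln(r₂/r₁) = 2π × 97.1 × 50.8 / ln(0.0107/0.0101) = 5.37×10^5 W/m

Q' = 537 kW/m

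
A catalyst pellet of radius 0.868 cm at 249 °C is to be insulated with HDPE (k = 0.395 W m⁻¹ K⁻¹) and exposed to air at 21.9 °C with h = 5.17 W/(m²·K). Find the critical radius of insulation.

For a sphere, r_cr = 2k_ins/h = 2·0.395/5.17 = 0.153 m = 15.3 cm

r_cr = 15.3 cm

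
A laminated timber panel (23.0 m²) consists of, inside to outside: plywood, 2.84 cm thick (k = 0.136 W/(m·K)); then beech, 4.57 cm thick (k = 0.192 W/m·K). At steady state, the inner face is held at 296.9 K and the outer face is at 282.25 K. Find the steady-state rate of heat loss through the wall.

Q = 754 W

Resistance network (inner→outer):
  R_plywood = L/(kA) = 0.0284/(0.136·23.0) = 0.009079 K/W
  R_beech = L/(kA) = 0.0457/(0.192·23.0) = 0.01035 K/W
ΣR = 0.009079 + 0.01035 = 0.01943 K/W
Q = ΔT/ΣR = (296.9 K − 282.25 K)/0.01943 = 754 W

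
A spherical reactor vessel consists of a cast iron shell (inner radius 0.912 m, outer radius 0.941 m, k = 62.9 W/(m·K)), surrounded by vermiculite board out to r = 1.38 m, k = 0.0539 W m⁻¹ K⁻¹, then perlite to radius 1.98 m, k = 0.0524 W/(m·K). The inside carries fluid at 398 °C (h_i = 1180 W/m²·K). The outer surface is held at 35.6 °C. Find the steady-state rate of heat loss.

Resistance network (inner→outer):
  R_conv,in = 1/(4πr²h) = 1/(4π·0.912²·1180) = 8.108×10^-5 K/W
  R_cast iron = (1/0.912 − 1/0.941)/(4πk) = 0.03379/(4π·62.9) = 4.275×10^-5 K/W
  R_vermiculite board = (1/0.941 − 1/1.38)/(4πk) = 0.3381/(4π·0.0539) = 0.4991 K/W
  R_perlite = (1/1.38 − 1/1.98)/(4πk) = 0.2196/(4π·0.0524) = 0.3335 K/W
ΣR = 8.108×10^-5 + 4.275×10^-5 + 0.4991 + 0.3335 = 0.8327 K/W
Q = ΔT/ΣR = (398 °C − 35.6 °C)/0.8327 = 435 W

Q = 435 W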